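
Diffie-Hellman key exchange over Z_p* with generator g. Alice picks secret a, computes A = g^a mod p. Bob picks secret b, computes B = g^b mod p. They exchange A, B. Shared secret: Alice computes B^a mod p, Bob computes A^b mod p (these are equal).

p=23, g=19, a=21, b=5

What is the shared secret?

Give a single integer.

Answer: 21

Derivation:
A = 19^21 mod 23  (bits of 21 = 10101)
  bit 0 = 1: r = r^2 * 19 mod 23 = 1^2 * 19 = 1*19 = 19
  bit 1 = 0: r = r^2 mod 23 = 19^2 = 16
  bit 2 = 1: r = r^2 * 19 mod 23 = 16^2 * 19 = 3*19 = 11
  bit 3 = 0: r = r^2 mod 23 = 11^2 = 6
  bit 4 = 1: r = r^2 * 19 mod 23 = 6^2 * 19 = 13*19 = 17
  -> A = 17
B = 19^5 mod 23  (bits of 5 = 101)
  bit 0 = 1: r = r^2 * 19 mod 23 = 1^2 * 19 = 1*19 = 19
  bit 1 = 0: r = r^2 mod 23 = 19^2 = 16
  bit 2 = 1: r = r^2 * 19 mod 23 = 16^2 * 19 = 3*19 = 11
  -> B = 11
s = B^a = 11^21 mod 23  (bits of 21 = 10101)
  bit 0 = 1: r = r^2 * 11 mod 23 = 1^2 * 11 = 1*11 = 11
  bit 1 = 0: r = r^2 mod 23 = 11^2 = 6
  bit 2 = 1: r = r^2 * 11 mod 23 = 6^2 * 11 = 13*11 = 5
  bit 3 = 0: r = r^2 mod 23 = 5^2 = 2
  bit 4 = 1: r = r^2 * 11 mod 23 = 2^2 * 11 = 4*11 = 21
  -> s = B^a = 21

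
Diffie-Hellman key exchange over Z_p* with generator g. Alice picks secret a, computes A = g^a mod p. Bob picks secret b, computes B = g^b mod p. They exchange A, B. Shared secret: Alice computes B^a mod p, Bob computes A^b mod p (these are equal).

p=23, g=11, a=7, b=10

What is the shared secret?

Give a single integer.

A = 11^7 mod 23  (bits of 7 = 111)
  bit 0 = 1: r = r^2 * 11 mod 23 = 1^2 * 11 = 1*11 = 11
  bit 1 = 1: r = r^2 * 11 mod 23 = 11^2 * 11 = 6*11 = 20
  bit 2 = 1: r = r^2 * 11 mod 23 = 20^2 * 11 = 9*11 = 7
  -> A = 7
B = 11^10 mod 23  (bits of 10 = 1010)
  bit 0 = 1: r = r^2 * 11 mod 23 = 1^2 * 11 = 1*11 = 11
  bit 1 = 0: r = r^2 mod 23 = 11^2 = 6
  bit 2 = 1: r = r^2 * 11 mod 23 = 6^2 * 11 = 13*11 = 5
  bit 3 = 0: r = r^2 mod 23 = 5^2 = 2
  -> B = 2
s = B^a = 2^7 mod 23  (bits of 7 = 111)
  bit 0 = 1: r = r^2 * 2 mod 23 = 1^2 * 2 = 1*2 = 2
  bit 1 = 1: r = r^2 * 2 mod 23 = 2^2 * 2 = 4*2 = 8
  bit 2 = 1: r = r^2 * 2 mod 23 = 8^2 * 2 = 18*2 = 13
  -> s = B^a = 13

Answer: 13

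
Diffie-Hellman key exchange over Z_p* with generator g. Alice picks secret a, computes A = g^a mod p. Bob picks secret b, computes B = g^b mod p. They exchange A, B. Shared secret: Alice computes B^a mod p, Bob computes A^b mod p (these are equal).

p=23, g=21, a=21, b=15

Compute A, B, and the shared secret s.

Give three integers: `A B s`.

Answer: 11 7 10

Derivation:
A = 21^21 mod 23  (bits of 21 = 10101)
  bit 0 = 1: r = r^2 * 21 mod 23 = 1^2 * 21 = 1*21 = 21
  bit 1 = 0: r = r^2 mod 23 = 21^2 = 4
  bit 2 = 1: r = r^2 * 21 mod 23 = 4^2 * 21 = 16*21 = 14
  bit 3 = 0: r = r^2 mod 23 = 14^2 = 12
  bit 4 = 1: r = r^2 * 21 mod 23 = 12^2 * 21 = 6*21 = 11
  -> A = 11
B = 21^15 mod 23  (bits of 15 = 1111)
  bit 0 = 1: r = r^2 * 21 mod 23 = 1^2 * 21 = 1*21 = 21
  bit 1 = 1: r = r^2 * 21 mod 23 = 21^2 * 21 = 4*21 = 15
  bit 2 = 1: r = r^2 * 21 mod 23 = 15^2 * 21 = 18*21 = 10
  bit 3 = 1: r = r^2 * 21 mod 23 = 10^2 * 21 = 8*21 = 7
  -> B = 7
s = B^a = 7^21 mod 23  (bits of 21 = 10101)
  bit 0 = 1: r = r^2 * 7 mod 23 = 1^2 * 7 = 1*7 = 7
  bit 1 = 0: r = r^2 mod 23 = 7^2 = 3
  bit 2 = 1: r = r^2 * 7 mod 23 = 3^2 * 7 = 9*7 = 17
  bit 3 = 0: r = r^2 mod 23 = 17^2 = 13
  bit 4 = 1: r = r^2 * 7 mod 23 = 13^2 * 7 = 8*7 = 10
  -> s = B^a = 10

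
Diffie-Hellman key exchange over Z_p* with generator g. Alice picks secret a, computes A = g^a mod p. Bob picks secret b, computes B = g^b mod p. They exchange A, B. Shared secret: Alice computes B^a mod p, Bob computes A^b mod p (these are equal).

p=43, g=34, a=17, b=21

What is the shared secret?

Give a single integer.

Answer: 42

Derivation:
A = 34^17 mod 43  (bits of 17 = 10001)
  bit 0 = 1: r = r^2 * 34 mod 43 = 1^2 * 34 = 1*34 = 34
  bit 1 = 0: r = r^2 mod 43 = 34^2 = 38
  bit 2 = 0: r = r^2 mod 43 = 38^2 = 25
  bit 3 = 0: r = r^2 mod 43 = 25^2 = 23
  bit 4 = 1: r = r^2 * 34 mod 43 = 23^2 * 34 = 13*34 = 12
  -> A = 12
B = 34^21 mod 43  (bits of 21 = 10101)
  bit 0 = 1: r = r^2 * 34 mod 43 = 1^2 * 34 = 1*34 = 34
  bit 1 = 0: r = r^2 mod 43 = 34^2 = 38
  bit 2 = 1: r = r^2 * 34 mod 43 = 38^2 * 34 = 25*34 = 33
  bit 3 = 0: r = r^2 mod 43 = 33^2 = 14
  bit 4 = 1: r = r^2 * 34 mod 43 = 14^2 * 34 = 24*34 = 42
  -> B = 42
s = B^a = 42^17 mod 43  (bits of 17 = 10001)
  bit 0 = 1: r = r^2 * 42 mod 43 = 1^2 * 42 = 1*42 = 42
  bit 1 = 0: r = r^2 mod 43 = 42^2 = 1
  bit 2 = 0: r = r^2 mod 43 = 1^2 = 1
  bit 3 = 0: r = r^2 mod 43 = 1^2 = 1
  bit 4 = 1: r = r^2 * 42 mod 43 = 1^2 * 42 = 1*42 = 42
  -> s = B^a = 42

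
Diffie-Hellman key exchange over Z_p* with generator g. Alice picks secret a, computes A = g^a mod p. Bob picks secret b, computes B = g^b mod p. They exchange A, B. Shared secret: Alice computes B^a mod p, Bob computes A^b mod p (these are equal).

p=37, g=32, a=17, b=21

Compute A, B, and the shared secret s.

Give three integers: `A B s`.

A = 32^17 mod 37  (bits of 17 = 10001)
  bit 0 = 1: r = r^2 * 32 mod 37 = 1^2 * 32 = 1*32 = 32
  bit 1 = 0: r = r^2 mod 37 = 32^2 = 25
  bit 2 = 0: r = r^2 mod 37 = 25^2 = 33
  bit 3 = 0: r = r^2 mod 37 = 33^2 = 16
  bit 4 = 1: r = r^2 * 32 mod 37 = 16^2 * 32 = 34*32 = 15
  -> A = 15
B = 32^21 mod 37  (bits of 21 = 10101)
  bit 0 = 1: r = r^2 * 32 mod 37 = 1^2 * 32 = 1*32 = 32
  bit 1 = 0: r = r^2 mod 37 = 32^2 = 25
  bit 2 = 1: r = r^2 * 32 mod 37 = 25^2 * 32 = 33*32 = 20
  bit 3 = 0: r = r^2 mod 37 = 20^2 = 30
  bit 4 = 1: r = r^2 * 32 mod 37 = 30^2 * 32 = 12*32 = 14
  -> B = 14
s = B^a = 14^17 mod 37  (bits of 17 = 10001)
  bit 0 = 1: r = r^2 * 14 mod 37 = 1^2 * 14 = 1*14 = 14
  bit 1 = 0: r = r^2 mod 37 = 14^2 = 11
  bit 2 = 0: r = r^2 mod 37 = 11^2 = 10
  bit 3 = 0: r = r^2 mod 37 = 10^2 = 26
  bit 4 = 1: r = r^2 * 14 mod 37 = 26^2 * 14 = 10*14 = 29
  -> s = B^a = 29

Answer: 15 14 29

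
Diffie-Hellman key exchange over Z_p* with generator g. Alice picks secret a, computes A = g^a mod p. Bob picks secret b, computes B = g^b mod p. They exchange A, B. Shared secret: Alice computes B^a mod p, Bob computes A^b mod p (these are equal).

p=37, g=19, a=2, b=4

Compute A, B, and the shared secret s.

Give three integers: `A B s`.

Answer: 28 7 12

Derivation:
A = 19^2 mod 37  (bits of 2 = 10)
  bit 0 = 1: r = r^2 * 19 mod 37 = 1^2 * 19 = 1*19 = 19
  bit 1 = 0: r = r^2 mod 37 = 19^2 = 28
  -> A = 28
B = 19^4 mod 37  (bits of 4 = 100)
  bit 0 = 1: r = r^2 * 19 mod 37 = 1^2 * 19 = 1*19 = 19
  bit 1 = 0: r = r^2 mod 37 = 19^2 = 28
  bit 2 = 0: r = r^2 mod 37 = 28^2 = 7
  -> B = 7
s = B^a = 7^2 mod 37  (bits of 2 = 10)
  bit 0 = 1: r = r^2 * 7 mod 37 = 1^2 * 7 = 1*7 = 7
  bit 1 = 0: r = r^2 mod 37 = 7^2 = 12
  -> s = B^a = 12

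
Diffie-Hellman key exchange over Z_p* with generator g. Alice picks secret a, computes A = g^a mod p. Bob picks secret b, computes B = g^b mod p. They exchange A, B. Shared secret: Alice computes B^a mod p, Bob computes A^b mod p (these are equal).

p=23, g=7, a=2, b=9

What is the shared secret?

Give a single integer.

Answer: 18

Derivation:
A = 7^2 mod 23  (bits of 2 = 10)
  bit 0 = 1: r = r^2 * 7 mod 23 = 1^2 * 7 = 1*7 = 7
  bit 1 = 0: r = r^2 mod 23 = 7^2 = 3
  -> A = 3
B = 7^9 mod 23  (bits of 9 = 1001)
  bit 0 = 1: r = r^2 * 7 mod 23 = 1^2 * 7 = 1*7 = 7
  bit 1 = 0: r = r^2 mod 23 = 7^2 = 3
  bit 2 = 0: r = r^2 mod 23 = 3^2 = 9
  bit 3 = 1: r = r^2 * 7 mod 23 = 9^2 * 7 = 12*7 = 15
  -> B = 15
s = B^a = 15^2 mod 23  (bits of 2 = 10)
  bit 0 = 1: r = r^2 * 15 mod 23 = 1^2 * 15 = 1*15 = 15
  bit 1 = 0: r = r^2 mod 23 = 15^2 = 18
  -> s = B^a = 18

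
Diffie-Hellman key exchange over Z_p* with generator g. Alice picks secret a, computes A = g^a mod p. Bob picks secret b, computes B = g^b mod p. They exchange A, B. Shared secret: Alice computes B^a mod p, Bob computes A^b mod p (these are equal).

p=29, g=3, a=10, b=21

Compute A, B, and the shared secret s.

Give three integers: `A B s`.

Answer: 5 17 28

Derivation:
A = 3^10 mod 29  (bits of 10 = 1010)
  bit 0 = 1: r = r^2 * 3 mod 29 = 1^2 * 3 = 1*3 = 3
  bit 1 = 0: r = r^2 mod 29 = 3^2 = 9
  bit 2 = 1: r = r^2 * 3 mod 29 = 9^2 * 3 = 23*3 = 11
  bit 3 = 0: r = r^2 mod 29 = 11^2 = 5
  -> A = 5
B = 3^21 mod 29  (bits of 21 = 10101)
  bit 0 = 1: r = r^2 * 3 mod 29 = 1^2 * 3 = 1*3 = 3
  bit 1 = 0: r = r^2 mod 29 = 3^2 = 9
  bit 2 = 1: r = r^2 * 3 mod 29 = 9^2 * 3 = 23*3 = 11
  bit 3 = 0: r = r^2 mod 29 = 11^2 = 5
  bit 4 = 1: r = r^2 * 3 mod 29 = 5^2 * 3 = 25*3 = 17
  -> B = 17
s = B^a = 17^10 mod 29  (bits of 10 = 1010)
  bit 0 = 1: r = r^2 * 17 mod 29 = 1^2 * 17 = 1*17 = 17
  bit 1 = 0: r = r^2 mod 29 = 17^2 = 28
  bit 2 = 1: r = r^2 * 17 mod 29 = 28^2 * 17 = 1*17 = 17
  bit 3 = 0: r = r^2 mod 29 = 17^2 = 28
  -> s = B^a = 28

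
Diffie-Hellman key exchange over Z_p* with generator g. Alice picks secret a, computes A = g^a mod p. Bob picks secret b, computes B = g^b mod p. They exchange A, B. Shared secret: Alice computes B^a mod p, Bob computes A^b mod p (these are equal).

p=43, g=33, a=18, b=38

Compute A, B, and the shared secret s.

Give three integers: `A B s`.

Answer: 4 9 21

Derivation:
A = 33^18 mod 43  (bits of 18 = 10010)
  bit 0 = 1: r = r^2 * 33 mod 43 = 1^2 * 33 = 1*33 = 33
  bit 1 = 0: r = r^2 mod 43 = 33^2 = 14
  bit 2 = 0: r = r^2 mod 43 = 14^2 = 24
  bit 3 = 1: r = r^2 * 33 mod 43 = 24^2 * 33 = 17*33 = 2
  bit 4 = 0: r = r^2 mod 43 = 2^2 = 4
  -> A = 4
B = 33^38 mod 43  (bits of 38 = 100110)
  bit 0 = 1: r = r^2 * 33 mod 43 = 1^2 * 33 = 1*33 = 33
  bit 1 = 0: r = r^2 mod 43 = 33^2 = 14
  bit 2 = 0: r = r^2 mod 43 = 14^2 = 24
  bit 3 = 1: r = r^2 * 33 mod 43 = 24^2 * 33 = 17*33 = 2
  bit 4 = 1: r = r^2 * 33 mod 43 = 2^2 * 33 = 4*33 = 3
  bit 5 = 0: r = r^2 mod 43 = 3^2 = 9
  -> B = 9
s = B^a = 9^18 mod 43  (bits of 18 = 10010)
  bit 0 = 1: r = r^2 * 9 mod 43 = 1^2 * 9 = 1*9 = 9
  bit 1 = 0: r = r^2 mod 43 = 9^2 = 38
  bit 2 = 0: r = r^2 mod 43 = 38^2 = 25
  bit 3 = 1: r = r^2 * 9 mod 43 = 25^2 * 9 = 23*9 = 35
  bit 4 = 0: r = r^2 mod 43 = 35^2 = 21
  -> s = B^a = 21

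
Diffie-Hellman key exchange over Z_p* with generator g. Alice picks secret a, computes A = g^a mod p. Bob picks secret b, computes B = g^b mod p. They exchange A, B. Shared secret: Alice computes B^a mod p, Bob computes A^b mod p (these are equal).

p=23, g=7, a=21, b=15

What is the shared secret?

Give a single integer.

Answer: 5

Derivation:
A = 7^21 mod 23  (bits of 21 = 10101)
  bit 0 = 1: r = r^2 * 7 mod 23 = 1^2 * 7 = 1*7 = 7
  bit 1 = 0: r = r^2 mod 23 = 7^2 = 3
  bit 2 = 1: r = r^2 * 7 mod 23 = 3^2 * 7 = 9*7 = 17
  bit 3 = 0: r = r^2 mod 23 = 17^2 = 13
  bit 4 = 1: r = r^2 * 7 mod 23 = 13^2 * 7 = 8*7 = 10
  -> A = 10
B = 7^15 mod 23  (bits of 15 = 1111)
  bit 0 = 1: r = r^2 * 7 mod 23 = 1^2 * 7 = 1*7 = 7
  bit 1 = 1: r = r^2 * 7 mod 23 = 7^2 * 7 = 3*7 = 21
  bit 2 = 1: r = r^2 * 7 mod 23 = 21^2 * 7 = 4*7 = 5
  bit 3 = 1: r = r^2 * 7 mod 23 = 5^2 * 7 = 2*7 = 14
  -> B = 14
s = B^a = 14^21 mod 23  (bits of 21 = 10101)
  bit 0 = 1: r = r^2 * 14 mod 23 = 1^2 * 14 = 1*14 = 14
  bit 1 = 0: r = r^2 mod 23 = 14^2 = 12
  bit 2 = 1: r = r^2 * 14 mod 23 = 12^2 * 14 = 6*14 = 15
  bit 3 = 0: r = r^2 mod 23 = 15^2 = 18
  bit 4 = 1: r = r^2 * 14 mod 23 = 18^2 * 14 = 2*14 = 5
  -> s = B^a = 5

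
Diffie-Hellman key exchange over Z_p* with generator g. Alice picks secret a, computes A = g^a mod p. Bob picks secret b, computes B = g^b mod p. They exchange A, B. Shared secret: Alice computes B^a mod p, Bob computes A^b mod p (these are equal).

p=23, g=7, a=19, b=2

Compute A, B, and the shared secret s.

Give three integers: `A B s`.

Answer: 11 3 6

Derivation:
A = 7^19 mod 23  (bits of 19 = 10011)
  bit 0 = 1: r = r^2 * 7 mod 23 = 1^2 * 7 = 1*7 = 7
  bit 1 = 0: r = r^2 mod 23 = 7^2 = 3
  bit 2 = 0: r = r^2 mod 23 = 3^2 = 9
  bit 3 = 1: r = r^2 * 7 mod 23 = 9^2 * 7 = 12*7 = 15
  bit 4 = 1: r = r^2 * 7 mod 23 = 15^2 * 7 = 18*7 = 11
  -> A = 11
B = 7^2 mod 23  (bits of 2 = 10)
  bit 0 = 1: r = r^2 * 7 mod 23 = 1^2 * 7 = 1*7 = 7
  bit 1 = 0: r = r^2 mod 23 = 7^2 = 3
  -> B = 3
s = B^a = 3^19 mod 23  (bits of 19 = 10011)
  bit 0 = 1: r = r^2 * 3 mod 23 = 1^2 * 3 = 1*3 = 3
  bit 1 = 0: r = r^2 mod 23 = 3^2 = 9
  bit 2 = 0: r = r^2 mod 23 = 9^2 = 12
  bit 3 = 1: r = r^2 * 3 mod 23 = 12^2 * 3 = 6*3 = 18
  bit 4 = 1: r = r^2 * 3 mod 23 = 18^2 * 3 = 2*3 = 6
  -> s = B^a = 6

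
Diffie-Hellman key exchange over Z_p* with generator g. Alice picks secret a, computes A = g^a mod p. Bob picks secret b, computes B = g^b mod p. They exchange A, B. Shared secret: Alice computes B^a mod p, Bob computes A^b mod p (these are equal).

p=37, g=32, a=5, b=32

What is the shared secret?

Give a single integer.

A = 32^5 mod 37  (bits of 5 = 101)
  bit 0 = 1: r = r^2 * 32 mod 37 = 1^2 * 32 = 1*32 = 32
  bit 1 = 0: r = r^2 mod 37 = 32^2 = 25
  bit 2 = 1: r = r^2 * 32 mod 37 = 25^2 * 32 = 33*32 = 20
  -> A = 20
B = 32^32 mod 37  (bits of 32 = 100000)
  bit 0 = 1: r = r^2 * 32 mod 37 = 1^2 * 32 = 1*32 = 32
  bit 1 = 0: r = r^2 mod 37 = 32^2 = 25
  bit 2 = 0: r = r^2 mod 37 = 25^2 = 33
  bit 3 = 0: r = r^2 mod 37 = 33^2 = 16
  bit 4 = 0: r = r^2 mod 37 = 16^2 = 34
  bit 5 = 0: r = r^2 mod 37 = 34^2 = 9
  -> B = 9
s = B^a = 9^5 mod 37  (bits of 5 = 101)
  bit 0 = 1: r = r^2 * 9 mod 37 = 1^2 * 9 = 1*9 = 9
  bit 1 = 0: r = r^2 mod 37 = 9^2 = 7
  bit 2 = 1: r = r^2 * 9 mod 37 = 7^2 * 9 = 12*9 = 34
  -> s = B^a = 34

Answer: 34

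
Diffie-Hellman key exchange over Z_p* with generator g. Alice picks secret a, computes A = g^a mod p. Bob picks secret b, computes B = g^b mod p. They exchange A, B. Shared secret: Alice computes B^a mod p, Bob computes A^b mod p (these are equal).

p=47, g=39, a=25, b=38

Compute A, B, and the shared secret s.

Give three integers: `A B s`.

A = 39^25 mod 47  (bits of 25 = 11001)
  bit 0 = 1: r = r^2 * 39 mod 47 = 1^2 * 39 = 1*39 = 39
  bit 1 = 1: r = r^2 * 39 mod 47 = 39^2 * 39 = 17*39 = 5
  bit 2 = 0: r = r^2 mod 47 = 5^2 = 25
  bit 3 = 0: r = r^2 mod 47 = 25^2 = 14
  bit 4 = 1: r = r^2 * 39 mod 47 = 14^2 * 39 = 8*39 = 30
  -> A = 30
B = 39^38 mod 47  (bits of 38 = 100110)
  bit 0 = 1: r = r^2 * 39 mod 47 = 1^2 * 39 = 1*39 = 39
  bit 1 = 0: r = r^2 mod 47 = 39^2 = 17
  bit 2 = 0: r = r^2 mod 47 = 17^2 = 7
  bit 3 = 1: r = r^2 * 39 mod 47 = 7^2 * 39 = 2*39 = 31
  bit 4 = 1: r = r^2 * 39 mod 47 = 31^2 * 39 = 21*39 = 20
  bit 5 = 0: r = r^2 mod 47 = 20^2 = 24
  -> B = 24
s = B^a = 24^25 mod 47  (bits of 25 = 11001)
  bit 0 = 1: r = r^2 * 24 mod 47 = 1^2 * 24 = 1*24 = 24
  bit 1 = 1: r = r^2 * 24 mod 47 = 24^2 * 24 = 12*24 = 6
  bit 2 = 0: r = r^2 mod 47 = 6^2 = 36
  bit 3 = 0: r = r^2 mod 47 = 36^2 = 27
  bit 4 = 1: r = r^2 * 24 mod 47 = 27^2 * 24 = 24*24 = 12
  -> s = B^a = 12

Answer: 30 24 12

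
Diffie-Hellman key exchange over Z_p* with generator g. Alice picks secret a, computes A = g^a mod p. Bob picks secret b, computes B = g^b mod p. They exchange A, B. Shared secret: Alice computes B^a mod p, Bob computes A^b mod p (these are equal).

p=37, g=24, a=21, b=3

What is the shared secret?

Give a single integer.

A = 24^21 mod 37  (bits of 21 = 10101)
  bit 0 = 1: r = r^2 * 24 mod 37 = 1^2 * 24 = 1*24 = 24
  bit 1 = 0: r = r^2 mod 37 = 24^2 = 21
  bit 2 = 1: r = r^2 * 24 mod 37 = 21^2 * 24 = 34*24 = 2
  bit 3 = 0: r = r^2 mod 37 = 2^2 = 4
  bit 4 = 1: r = r^2 * 24 mod 37 = 4^2 * 24 = 16*24 = 14
  -> A = 14
B = 24^3 mod 37  (bits of 3 = 11)
  bit 0 = 1: r = r^2 * 24 mod 37 = 1^2 * 24 = 1*24 = 24
  bit 1 = 1: r = r^2 * 24 mod 37 = 24^2 * 24 = 21*24 = 23
  -> B = 23
s = B^a = 23^21 mod 37  (bits of 21 = 10101)
  bit 0 = 1: r = r^2 * 23 mod 37 = 1^2 * 23 = 1*23 = 23
  bit 1 = 0: r = r^2 mod 37 = 23^2 = 11
  bit 2 = 1: r = r^2 * 23 mod 37 = 11^2 * 23 = 10*23 = 8
  bit 3 = 0: r = r^2 mod 37 = 8^2 = 27
  bit 4 = 1: r = r^2 * 23 mod 37 = 27^2 * 23 = 26*23 = 6
  -> s = B^a = 6

Answer: 6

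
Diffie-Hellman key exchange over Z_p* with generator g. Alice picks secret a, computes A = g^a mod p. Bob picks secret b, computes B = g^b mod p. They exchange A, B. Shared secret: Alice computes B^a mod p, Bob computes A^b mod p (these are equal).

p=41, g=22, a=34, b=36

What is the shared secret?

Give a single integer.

A = 22^34 mod 41  (bits of 34 = 100010)
  bit 0 = 1: r = r^2 * 22 mod 41 = 1^2 * 22 = 1*22 = 22
  bit 1 = 0: r = r^2 mod 41 = 22^2 = 33
  bit 2 = 0: r = r^2 mod 41 = 33^2 = 23
  bit 3 = 0: r = r^2 mod 41 = 23^2 = 37
  bit 4 = 1: r = r^2 * 22 mod 41 = 37^2 * 22 = 16*22 = 24
  bit 5 = 0: r = r^2 mod 41 = 24^2 = 2
  -> A = 2
B = 22^36 mod 41  (bits of 36 = 100100)
  bit 0 = 1: r = r^2 * 22 mod 41 = 1^2 * 22 = 1*22 = 22
  bit 1 = 0: r = r^2 mod 41 = 22^2 = 33
  bit 2 = 0: r = r^2 mod 41 = 33^2 = 23
  bit 3 = 1: r = r^2 * 22 mod 41 = 23^2 * 22 = 37*22 = 35
  bit 4 = 0: r = r^2 mod 41 = 35^2 = 36
  bit 5 = 0: r = r^2 mod 41 = 36^2 = 25
  -> B = 25
s = B^a = 25^34 mod 41  (bits of 34 = 100010)
  bit 0 = 1: r = r^2 * 25 mod 41 = 1^2 * 25 = 1*25 = 25
  bit 1 = 0: r = r^2 mod 41 = 25^2 = 10
  bit 2 = 0: r = r^2 mod 41 = 10^2 = 18
  bit 3 = 0: r = r^2 mod 41 = 18^2 = 37
  bit 4 = 1: r = r^2 * 25 mod 41 = 37^2 * 25 = 16*25 = 31
  bit 5 = 0: r = r^2 mod 41 = 31^2 = 18
  -> s = B^a = 18

Answer: 18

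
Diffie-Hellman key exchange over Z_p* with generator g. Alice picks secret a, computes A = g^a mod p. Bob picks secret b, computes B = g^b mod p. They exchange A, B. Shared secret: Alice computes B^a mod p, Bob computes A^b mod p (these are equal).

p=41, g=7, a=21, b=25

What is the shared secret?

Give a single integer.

Answer: 38

Derivation:
A = 7^21 mod 41  (bits of 21 = 10101)
  bit 0 = 1: r = r^2 * 7 mod 41 = 1^2 * 7 = 1*7 = 7
  bit 1 = 0: r = r^2 mod 41 = 7^2 = 8
  bit 2 = 1: r = r^2 * 7 mod 41 = 8^2 * 7 = 23*7 = 38
  bit 3 = 0: r = r^2 mod 41 = 38^2 = 9
  bit 4 = 1: r = r^2 * 7 mod 41 = 9^2 * 7 = 40*7 = 34
  -> A = 34
B = 7^25 mod 41  (bits of 25 = 11001)
  bit 0 = 1: r = r^2 * 7 mod 41 = 1^2 * 7 = 1*7 = 7
  bit 1 = 1: r = r^2 * 7 mod 41 = 7^2 * 7 = 8*7 = 15
  bit 2 = 0: r = r^2 mod 41 = 15^2 = 20
  bit 3 = 0: r = r^2 mod 41 = 20^2 = 31
  bit 4 = 1: r = r^2 * 7 mod 41 = 31^2 * 7 = 18*7 = 3
  -> B = 3
s = B^a = 3^21 mod 41  (bits of 21 = 10101)
  bit 0 = 1: r = r^2 * 3 mod 41 = 1^2 * 3 = 1*3 = 3
  bit 1 = 0: r = r^2 mod 41 = 3^2 = 9
  bit 2 = 1: r = r^2 * 3 mod 41 = 9^2 * 3 = 40*3 = 38
  bit 3 = 0: r = r^2 mod 41 = 38^2 = 9
  bit 4 = 1: r = r^2 * 3 mod 41 = 9^2 * 3 = 40*3 = 38
  -> s = B^a = 38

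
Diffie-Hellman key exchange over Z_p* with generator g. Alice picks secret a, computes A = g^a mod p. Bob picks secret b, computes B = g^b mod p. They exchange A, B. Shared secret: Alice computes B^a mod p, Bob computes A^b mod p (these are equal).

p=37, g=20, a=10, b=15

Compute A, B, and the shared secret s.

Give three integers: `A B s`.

Answer: 28 23 27

Derivation:
A = 20^10 mod 37  (bits of 10 = 1010)
  bit 0 = 1: r = r^2 * 20 mod 37 = 1^2 * 20 = 1*20 = 20
  bit 1 = 0: r = r^2 mod 37 = 20^2 = 30
  bit 2 = 1: r = r^2 * 20 mod 37 = 30^2 * 20 = 12*20 = 18
  bit 3 = 0: r = r^2 mod 37 = 18^2 = 28
  -> A = 28
B = 20^15 mod 37  (bits of 15 = 1111)
  bit 0 = 1: r = r^2 * 20 mod 37 = 1^2 * 20 = 1*20 = 20
  bit 1 = 1: r = r^2 * 20 mod 37 = 20^2 * 20 = 30*20 = 8
  bit 2 = 1: r = r^2 * 20 mod 37 = 8^2 * 20 = 27*20 = 22
  bit 3 = 1: r = r^2 * 20 mod 37 = 22^2 * 20 = 3*20 = 23
  -> B = 23
s = B^a = 23^10 mod 37  (bits of 10 = 1010)
  bit 0 = 1: r = r^2 * 23 mod 37 = 1^2 * 23 = 1*23 = 23
  bit 1 = 0: r = r^2 mod 37 = 23^2 = 11
  bit 2 = 1: r = r^2 * 23 mod 37 = 11^2 * 23 = 10*23 = 8
  bit 3 = 0: r = r^2 mod 37 = 8^2 = 27
  -> s = B^a = 27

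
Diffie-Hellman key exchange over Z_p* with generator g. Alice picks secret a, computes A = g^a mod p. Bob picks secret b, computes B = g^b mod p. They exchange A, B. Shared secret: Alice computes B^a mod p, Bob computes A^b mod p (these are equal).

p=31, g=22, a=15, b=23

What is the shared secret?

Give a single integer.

A = 22^15 mod 31  (bits of 15 = 1111)
  bit 0 = 1: r = r^2 * 22 mod 31 = 1^2 * 22 = 1*22 = 22
  bit 1 = 1: r = r^2 * 22 mod 31 = 22^2 * 22 = 19*22 = 15
  bit 2 = 1: r = r^2 * 22 mod 31 = 15^2 * 22 = 8*22 = 21
  bit 3 = 1: r = r^2 * 22 mod 31 = 21^2 * 22 = 7*22 = 30
  -> A = 30
B = 22^23 mod 31  (bits of 23 = 10111)
  bit 0 = 1: r = r^2 * 22 mod 31 = 1^2 * 22 = 1*22 = 22
  bit 1 = 0: r = r^2 mod 31 = 22^2 = 19
  bit 2 = 1: r = r^2 * 22 mod 31 = 19^2 * 22 = 20*22 = 6
  bit 3 = 1: r = r^2 * 22 mod 31 = 6^2 * 22 = 5*22 = 17
  bit 4 = 1: r = r^2 * 22 mod 31 = 17^2 * 22 = 10*22 = 3
  -> B = 3
s = B^a = 3^15 mod 31  (bits of 15 = 1111)
  bit 0 = 1: r = r^2 * 3 mod 31 = 1^2 * 3 = 1*3 = 3
  bit 1 = 1: r = r^2 * 3 mod 31 = 3^2 * 3 = 9*3 = 27
  bit 2 = 1: r = r^2 * 3 mod 31 = 27^2 * 3 = 16*3 = 17
  bit 3 = 1: r = r^2 * 3 mod 31 = 17^2 * 3 = 10*3 = 30
  -> s = B^a = 30

Answer: 30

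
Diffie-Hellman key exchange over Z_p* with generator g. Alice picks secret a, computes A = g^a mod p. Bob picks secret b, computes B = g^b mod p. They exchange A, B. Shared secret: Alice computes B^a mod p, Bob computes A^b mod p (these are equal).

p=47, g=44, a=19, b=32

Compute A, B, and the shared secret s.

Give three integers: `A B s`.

A = 44^19 mod 47  (bits of 19 = 10011)
  bit 0 = 1: r = r^2 * 44 mod 47 = 1^2 * 44 = 1*44 = 44
  bit 1 = 0: r = r^2 mod 47 = 44^2 = 9
  bit 2 = 0: r = r^2 mod 47 = 9^2 = 34
  bit 3 = 1: r = r^2 * 44 mod 47 = 34^2 * 44 = 28*44 = 10
  bit 4 = 1: r = r^2 * 44 mod 47 = 10^2 * 44 = 6*44 = 29
  -> A = 29
B = 44^32 mod 47  (bits of 32 = 100000)
  bit 0 = 1: r = r^2 * 44 mod 47 = 1^2 * 44 = 1*44 = 44
  bit 1 = 0: r = r^2 mod 47 = 44^2 = 9
  bit 2 = 0: r = r^2 mod 47 = 9^2 = 34
  bit 3 = 0: r = r^2 mod 47 = 34^2 = 28
  bit 4 = 0: r = r^2 mod 47 = 28^2 = 32
  bit 5 = 0: r = r^2 mod 47 = 32^2 = 37
  -> B = 37
s = B^a = 37^19 mod 47  (bits of 19 = 10011)
  bit 0 = 1: r = r^2 * 37 mod 47 = 1^2 * 37 = 1*37 = 37
  bit 1 = 0: r = r^2 mod 47 = 37^2 = 6
  bit 2 = 0: r = r^2 mod 47 = 6^2 = 36
  bit 3 = 1: r = r^2 * 37 mod 47 = 36^2 * 37 = 27*37 = 12
  bit 4 = 1: r = r^2 * 37 mod 47 = 12^2 * 37 = 3*37 = 17
  -> s = B^a = 17

Answer: 29 37 17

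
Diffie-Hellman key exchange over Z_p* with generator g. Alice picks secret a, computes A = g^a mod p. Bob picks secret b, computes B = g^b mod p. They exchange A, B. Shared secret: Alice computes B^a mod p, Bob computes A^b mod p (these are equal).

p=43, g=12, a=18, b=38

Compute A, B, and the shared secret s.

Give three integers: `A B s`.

A = 12^18 mod 43  (bits of 18 = 10010)
  bit 0 = 1: r = r^2 * 12 mod 43 = 1^2 * 12 = 1*12 = 12
  bit 1 = 0: r = r^2 mod 43 = 12^2 = 15
  bit 2 = 0: r = r^2 mod 43 = 15^2 = 10
  bit 3 = 1: r = r^2 * 12 mod 43 = 10^2 * 12 = 14*12 = 39
  bit 4 = 0: r = r^2 mod 43 = 39^2 = 16
  -> A = 16
B = 12^38 mod 43  (bits of 38 = 100110)
  bit 0 = 1: r = r^2 * 12 mod 43 = 1^2 * 12 = 1*12 = 12
  bit 1 = 0: r = r^2 mod 43 = 12^2 = 15
  bit 2 = 0: r = r^2 mod 43 = 15^2 = 10
  bit 3 = 1: r = r^2 * 12 mod 43 = 10^2 * 12 = 14*12 = 39
  bit 4 = 1: r = r^2 * 12 mod 43 = 39^2 * 12 = 16*12 = 20
  bit 5 = 0: r = r^2 mod 43 = 20^2 = 13
  -> B = 13
s = B^a = 13^18 mod 43  (bits of 18 = 10010)
  bit 0 = 1: r = r^2 * 13 mod 43 = 1^2 * 13 = 1*13 = 13
  bit 1 = 0: r = r^2 mod 43 = 13^2 = 40
  bit 2 = 0: r = r^2 mod 43 = 40^2 = 9
  bit 3 = 1: r = r^2 * 13 mod 43 = 9^2 * 13 = 38*13 = 21
  bit 4 = 0: r = r^2 mod 43 = 21^2 = 11
  -> s = B^a = 11

Answer: 16 13 11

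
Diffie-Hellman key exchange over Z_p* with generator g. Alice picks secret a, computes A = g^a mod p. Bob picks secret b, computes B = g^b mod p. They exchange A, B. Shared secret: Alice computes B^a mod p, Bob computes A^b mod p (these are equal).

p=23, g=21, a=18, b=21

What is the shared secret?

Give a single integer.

A = 21^18 mod 23  (bits of 18 = 10010)
  bit 0 = 1: r = r^2 * 21 mod 23 = 1^2 * 21 = 1*21 = 21
  bit 1 = 0: r = r^2 mod 23 = 21^2 = 4
  bit 2 = 0: r = r^2 mod 23 = 4^2 = 16
  bit 3 = 1: r = r^2 * 21 mod 23 = 16^2 * 21 = 3*21 = 17
  bit 4 = 0: r = r^2 mod 23 = 17^2 = 13
  -> A = 13
B = 21^21 mod 23  (bits of 21 = 10101)
  bit 0 = 1: r = r^2 * 21 mod 23 = 1^2 * 21 = 1*21 = 21
  bit 1 = 0: r = r^2 mod 23 = 21^2 = 4
  bit 2 = 1: r = r^2 * 21 mod 23 = 4^2 * 21 = 16*21 = 14
  bit 3 = 0: r = r^2 mod 23 = 14^2 = 12
  bit 4 = 1: r = r^2 * 21 mod 23 = 12^2 * 21 = 6*21 = 11
  -> B = 11
s = B^a = 11^18 mod 23  (bits of 18 = 10010)
  bit 0 = 1: r = r^2 * 11 mod 23 = 1^2 * 11 = 1*11 = 11
  bit 1 = 0: r = r^2 mod 23 = 11^2 = 6
  bit 2 = 0: r = r^2 mod 23 = 6^2 = 13
  bit 3 = 1: r = r^2 * 11 mod 23 = 13^2 * 11 = 8*11 = 19
  bit 4 = 0: r = r^2 mod 23 = 19^2 = 16
  -> s = B^a = 16

Answer: 16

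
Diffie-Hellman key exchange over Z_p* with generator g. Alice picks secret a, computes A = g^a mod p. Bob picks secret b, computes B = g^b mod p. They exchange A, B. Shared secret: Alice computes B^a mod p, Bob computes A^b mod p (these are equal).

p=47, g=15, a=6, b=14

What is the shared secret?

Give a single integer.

A = 15^6 mod 47  (bits of 6 = 110)
  bit 0 = 1: r = r^2 * 15 mod 47 = 1^2 * 15 = 1*15 = 15
  bit 1 = 1: r = r^2 * 15 mod 47 = 15^2 * 15 = 37*15 = 38
  bit 2 = 0: r = r^2 mod 47 = 38^2 = 34
  -> A = 34
B = 15^14 mod 47  (bits of 14 = 1110)
  bit 0 = 1: r = r^2 * 15 mod 47 = 1^2 * 15 = 1*15 = 15
  bit 1 = 1: r = r^2 * 15 mod 47 = 15^2 * 15 = 37*15 = 38
  bit 2 = 1: r = r^2 * 15 mod 47 = 38^2 * 15 = 34*15 = 40
  bit 3 = 0: r = r^2 mod 47 = 40^2 = 2
  -> B = 2
s = B^a = 2^6 mod 47  (bits of 6 = 110)
  bit 0 = 1: r = r^2 * 2 mod 47 = 1^2 * 2 = 1*2 = 2
  bit 1 = 1: r = r^2 * 2 mod 47 = 2^2 * 2 = 4*2 = 8
  bit 2 = 0: r = r^2 mod 47 = 8^2 = 17
  -> s = B^a = 17

Answer: 17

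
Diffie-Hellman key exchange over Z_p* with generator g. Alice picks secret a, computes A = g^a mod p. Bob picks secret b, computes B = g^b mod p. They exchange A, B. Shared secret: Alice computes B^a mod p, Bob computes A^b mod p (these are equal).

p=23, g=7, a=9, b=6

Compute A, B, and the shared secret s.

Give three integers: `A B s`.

A = 7^9 mod 23  (bits of 9 = 1001)
  bit 0 = 1: r = r^2 * 7 mod 23 = 1^2 * 7 = 1*7 = 7
  bit 1 = 0: r = r^2 mod 23 = 7^2 = 3
  bit 2 = 0: r = r^2 mod 23 = 3^2 = 9
  bit 3 = 1: r = r^2 * 7 mod 23 = 9^2 * 7 = 12*7 = 15
  -> A = 15
B = 7^6 mod 23  (bits of 6 = 110)
  bit 0 = 1: r = r^2 * 7 mod 23 = 1^2 * 7 = 1*7 = 7
  bit 1 = 1: r = r^2 * 7 mod 23 = 7^2 * 7 = 3*7 = 21
  bit 2 = 0: r = r^2 mod 23 = 21^2 = 4
  -> B = 4
s = B^a = 4^9 mod 23  (bits of 9 = 1001)
  bit 0 = 1: r = r^2 * 4 mod 23 = 1^2 * 4 = 1*4 = 4
  bit 1 = 0: r = r^2 mod 23 = 4^2 = 16
  bit 2 = 0: r = r^2 mod 23 = 16^2 = 3
  bit 3 = 1: r = r^2 * 4 mod 23 = 3^2 * 4 = 9*4 = 13
  -> s = B^a = 13

Answer: 15 4 13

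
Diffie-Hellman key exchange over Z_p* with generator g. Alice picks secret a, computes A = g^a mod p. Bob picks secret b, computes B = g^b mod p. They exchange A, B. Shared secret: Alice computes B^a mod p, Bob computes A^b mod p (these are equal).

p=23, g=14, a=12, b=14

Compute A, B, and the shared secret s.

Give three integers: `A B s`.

Answer: 9 16 16

Derivation:
A = 14^12 mod 23  (bits of 12 = 1100)
  bit 0 = 1: r = r^2 * 14 mod 23 = 1^2 * 14 = 1*14 = 14
  bit 1 = 1: r = r^2 * 14 mod 23 = 14^2 * 14 = 12*14 = 7
  bit 2 = 0: r = r^2 mod 23 = 7^2 = 3
  bit 3 = 0: r = r^2 mod 23 = 3^2 = 9
  -> A = 9
B = 14^14 mod 23  (bits of 14 = 1110)
  bit 0 = 1: r = r^2 * 14 mod 23 = 1^2 * 14 = 1*14 = 14
  bit 1 = 1: r = r^2 * 14 mod 23 = 14^2 * 14 = 12*14 = 7
  bit 2 = 1: r = r^2 * 14 mod 23 = 7^2 * 14 = 3*14 = 19
  bit 3 = 0: r = r^2 mod 23 = 19^2 = 16
  -> B = 16
s = B^a = 16^12 mod 23  (bits of 12 = 1100)
  bit 0 = 1: r = r^2 * 16 mod 23 = 1^2 * 16 = 1*16 = 16
  bit 1 = 1: r = r^2 * 16 mod 23 = 16^2 * 16 = 3*16 = 2
  bit 2 = 0: r = r^2 mod 23 = 2^2 = 4
  bit 3 = 0: r = r^2 mod 23 = 4^2 = 16
  -> s = B^a = 16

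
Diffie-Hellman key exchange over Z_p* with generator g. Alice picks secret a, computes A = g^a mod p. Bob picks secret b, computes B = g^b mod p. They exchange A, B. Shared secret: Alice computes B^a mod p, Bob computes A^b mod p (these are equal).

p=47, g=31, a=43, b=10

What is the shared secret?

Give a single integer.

Answer: 25

Derivation:
A = 31^43 mod 47  (bits of 43 = 101011)
  bit 0 = 1: r = r^2 * 31 mod 47 = 1^2 * 31 = 1*31 = 31
  bit 1 = 0: r = r^2 mod 47 = 31^2 = 21
  bit 2 = 1: r = r^2 * 31 mod 47 = 21^2 * 31 = 18*31 = 41
  bit 3 = 0: r = r^2 mod 47 = 41^2 = 36
  bit 4 = 1: r = r^2 * 31 mod 47 = 36^2 * 31 = 27*31 = 38
  bit 5 = 1: r = r^2 * 31 mod 47 = 38^2 * 31 = 34*31 = 20
  -> A = 20
B = 31^10 mod 47  (bits of 10 = 1010)
  bit 0 = 1: r = r^2 * 31 mod 47 = 1^2 * 31 = 1*31 = 31
  bit 1 = 0: r = r^2 mod 47 = 31^2 = 21
  bit 2 = 1: r = r^2 * 31 mod 47 = 21^2 * 31 = 18*31 = 41
  bit 3 = 0: r = r^2 mod 47 = 41^2 = 36
  -> B = 36
s = B^a = 36^43 mod 47  (bits of 43 = 101011)
  bit 0 = 1: r = r^2 * 36 mod 47 = 1^2 * 36 = 1*36 = 36
  bit 1 = 0: r = r^2 mod 47 = 36^2 = 27
  bit 2 = 1: r = r^2 * 36 mod 47 = 27^2 * 36 = 24*36 = 18
  bit 3 = 0: r = r^2 mod 47 = 18^2 = 42
  bit 4 = 1: r = r^2 * 36 mod 47 = 42^2 * 36 = 25*36 = 7
  bit 5 = 1: r = r^2 * 36 mod 47 = 7^2 * 36 = 2*36 = 25
  -> s = B^a = 25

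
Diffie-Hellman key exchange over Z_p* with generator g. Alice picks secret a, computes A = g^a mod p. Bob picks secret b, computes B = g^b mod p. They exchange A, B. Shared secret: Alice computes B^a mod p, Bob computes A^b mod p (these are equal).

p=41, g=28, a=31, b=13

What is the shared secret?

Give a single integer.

A = 28^31 mod 41  (bits of 31 = 11111)
  bit 0 = 1: r = r^2 * 28 mod 41 = 1^2 * 28 = 1*28 = 28
  bit 1 = 1: r = r^2 * 28 mod 41 = 28^2 * 28 = 5*28 = 17
  bit 2 = 1: r = r^2 * 28 mod 41 = 17^2 * 28 = 2*28 = 15
  bit 3 = 1: r = r^2 * 28 mod 41 = 15^2 * 28 = 20*28 = 27
  bit 4 = 1: r = r^2 * 28 mod 41 = 27^2 * 28 = 32*28 = 35
  -> A = 35
B = 28^13 mod 41  (bits of 13 = 1101)
  bit 0 = 1: r = r^2 * 28 mod 41 = 1^2 * 28 = 1*28 = 28
  bit 1 = 1: r = r^2 * 28 mod 41 = 28^2 * 28 = 5*28 = 17
  bit 2 = 0: r = r^2 mod 41 = 17^2 = 2
  bit 3 = 1: r = r^2 * 28 mod 41 = 2^2 * 28 = 4*28 = 30
  -> B = 30
s = B^a = 30^31 mod 41  (bits of 31 = 11111)
  bit 0 = 1: r = r^2 * 30 mod 41 = 1^2 * 30 = 1*30 = 30
  bit 1 = 1: r = r^2 * 30 mod 41 = 30^2 * 30 = 39*30 = 22
  bit 2 = 1: r = r^2 * 30 mod 41 = 22^2 * 30 = 33*30 = 6
  bit 3 = 1: r = r^2 * 30 mod 41 = 6^2 * 30 = 36*30 = 14
  bit 4 = 1: r = r^2 * 30 mod 41 = 14^2 * 30 = 32*30 = 17
  -> s = B^a = 17

Answer: 17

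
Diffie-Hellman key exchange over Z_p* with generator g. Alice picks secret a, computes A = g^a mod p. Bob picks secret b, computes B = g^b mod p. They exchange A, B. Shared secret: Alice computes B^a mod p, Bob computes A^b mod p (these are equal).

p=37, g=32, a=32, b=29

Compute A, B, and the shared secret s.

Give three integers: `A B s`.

Answer: 9 2 7

Derivation:
A = 32^32 mod 37  (bits of 32 = 100000)
  bit 0 = 1: r = r^2 * 32 mod 37 = 1^2 * 32 = 1*32 = 32
  bit 1 = 0: r = r^2 mod 37 = 32^2 = 25
  bit 2 = 0: r = r^2 mod 37 = 25^2 = 33
  bit 3 = 0: r = r^2 mod 37 = 33^2 = 16
  bit 4 = 0: r = r^2 mod 37 = 16^2 = 34
  bit 5 = 0: r = r^2 mod 37 = 34^2 = 9
  -> A = 9
B = 32^29 mod 37  (bits of 29 = 11101)
  bit 0 = 1: r = r^2 * 32 mod 37 = 1^2 * 32 = 1*32 = 32
  bit 1 = 1: r = r^2 * 32 mod 37 = 32^2 * 32 = 25*32 = 23
  bit 2 = 1: r = r^2 * 32 mod 37 = 23^2 * 32 = 11*32 = 19
  bit 3 = 0: r = r^2 mod 37 = 19^2 = 28
  bit 4 = 1: r = r^2 * 32 mod 37 = 28^2 * 32 = 7*32 = 2
  -> B = 2
s = B^a = 2^32 mod 37  (bits of 32 = 100000)
  bit 0 = 1: r = r^2 * 2 mod 37 = 1^2 * 2 = 1*2 = 2
  bit 1 = 0: r = r^2 mod 37 = 2^2 = 4
  bit 2 = 0: r = r^2 mod 37 = 4^2 = 16
  bit 3 = 0: r = r^2 mod 37 = 16^2 = 34
  bit 4 = 0: r = r^2 mod 37 = 34^2 = 9
  bit 5 = 0: r = r^2 mod 37 = 9^2 = 7
  -> s = B^a = 7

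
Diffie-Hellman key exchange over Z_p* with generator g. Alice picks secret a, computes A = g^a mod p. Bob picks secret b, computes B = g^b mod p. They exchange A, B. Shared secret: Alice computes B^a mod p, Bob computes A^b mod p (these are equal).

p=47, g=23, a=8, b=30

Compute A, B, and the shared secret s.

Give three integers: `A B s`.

Answer: 9 18 14

Derivation:
A = 23^8 mod 47  (bits of 8 = 1000)
  bit 0 = 1: r = r^2 * 23 mod 47 = 1^2 * 23 = 1*23 = 23
  bit 1 = 0: r = r^2 mod 47 = 23^2 = 12
  bit 2 = 0: r = r^2 mod 47 = 12^2 = 3
  bit 3 = 0: r = r^2 mod 47 = 3^2 = 9
  -> A = 9
B = 23^30 mod 47  (bits of 30 = 11110)
  bit 0 = 1: r = r^2 * 23 mod 47 = 1^2 * 23 = 1*23 = 23
  bit 1 = 1: r = r^2 * 23 mod 47 = 23^2 * 23 = 12*23 = 41
  bit 2 = 1: r = r^2 * 23 mod 47 = 41^2 * 23 = 36*23 = 29
  bit 3 = 1: r = r^2 * 23 mod 47 = 29^2 * 23 = 42*23 = 26
  bit 4 = 0: r = r^2 mod 47 = 26^2 = 18
  -> B = 18
s = B^a = 18^8 mod 47  (bits of 8 = 1000)
  bit 0 = 1: r = r^2 * 18 mod 47 = 1^2 * 18 = 1*18 = 18
  bit 1 = 0: r = r^2 mod 47 = 18^2 = 42
  bit 2 = 0: r = r^2 mod 47 = 42^2 = 25
  bit 3 = 0: r = r^2 mod 47 = 25^2 = 14
  -> s = B^a = 14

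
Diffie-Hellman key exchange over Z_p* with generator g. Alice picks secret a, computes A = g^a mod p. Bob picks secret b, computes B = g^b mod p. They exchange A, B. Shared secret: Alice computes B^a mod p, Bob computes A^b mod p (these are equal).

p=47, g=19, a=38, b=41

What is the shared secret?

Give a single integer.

Answer: 21

Derivation:
A = 19^38 mod 47  (bits of 38 = 100110)
  bit 0 = 1: r = r^2 * 19 mod 47 = 1^2 * 19 = 1*19 = 19
  bit 1 = 0: r = r^2 mod 47 = 19^2 = 32
  bit 2 = 0: r = r^2 mod 47 = 32^2 = 37
  bit 3 = 1: r = r^2 * 19 mod 47 = 37^2 * 19 = 6*19 = 20
  bit 4 = 1: r = r^2 * 19 mod 47 = 20^2 * 19 = 24*19 = 33
  bit 5 = 0: r = r^2 mod 47 = 33^2 = 8
  -> A = 8
B = 19^41 mod 47  (bits of 41 = 101001)
  bit 0 = 1: r = r^2 * 19 mod 47 = 1^2 * 19 = 1*19 = 19
  bit 1 = 0: r = r^2 mod 47 = 19^2 = 32
  bit 2 = 1: r = r^2 * 19 mod 47 = 32^2 * 19 = 37*19 = 45
  bit 3 = 0: r = r^2 mod 47 = 45^2 = 4
  bit 4 = 0: r = r^2 mod 47 = 4^2 = 16
  bit 5 = 1: r = r^2 * 19 mod 47 = 16^2 * 19 = 21*19 = 23
  -> B = 23
s = B^a = 23^38 mod 47  (bits of 38 = 100110)
  bit 0 = 1: r = r^2 * 23 mod 47 = 1^2 * 23 = 1*23 = 23
  bit 1 = 0: r = r^2 mod 47 = 23^2 = 12
  bit 2 = 0: r = r^2 mod 47 = 12^2 = 3
  bit 3 = 1: r = r^2 * 23 mod 47 = 3^2 * 23 = 9*23 = 19
  bit 4 = 1: r = r^2 * 23 mod 47 = 19^2 * 23 = 32*23 = 31
  bit 5 = 0: r = r^2 mod 47 = 31^2 = 21
  -> s = B^a = 21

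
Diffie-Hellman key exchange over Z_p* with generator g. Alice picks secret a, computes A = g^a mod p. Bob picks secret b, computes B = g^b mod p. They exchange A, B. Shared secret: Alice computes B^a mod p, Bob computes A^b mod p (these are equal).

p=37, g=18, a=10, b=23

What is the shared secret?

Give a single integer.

Answer: 21

Derivation:
A = 18^10 mod 37  (bits of 10 = 1010)
  bit 0 = 1: r = r^2 * 18 mod 37 = 1^2 * 18 = 1*18 = 18
  bit 1 = 0: r = r^2 mod 37 = 18^2 = 28
  bit 2 = 1: r = r^2 * 18 mod 37 = 28^2 * 18 = 7*18 = 15
  bit 3 = 0: r = r^2 mod 37 = 15^2 = 3
  -> A = 3
B = 18^23 mod 37  (bits of 23 = 10111)
  bit 0 = 1: r = r^2 * 18 mod 37 = 1^2 * 18 = 1*18 = 18
  bit 1 = 0: r = r^2 mod 37 = 18^2 = 28
  bit 2 = 1: r = r^2 * 18 mod 37 = 28^2 * 18 = 7*18 = 15
  bit 3 = 1: r = r^2 * 18 mod 37 = 15^2 * 18 = 3*18 = 17
  bit 4 = 1: r = r^2 * 18 mod 37 = 17^2 * 18 = 30*18 = 22
  -> B = 22
s = B^a = 22^10 mod 37  (bits of 10 = 1010)
  bit 0 = 1: r = r^2 * 22 mod 37 = 1^2 * 22 = 1*22 = 22
  bit 1 = 0: r = r^2 mod 37 = 22^2 = 3
  bit 2 = 1: r = r^2 * 22 mod 37 = 3^2 * 22 = 9*22 = 13
  bit 3 = 0: r = r^2 mod 37 = 13^2 = 21
  -> s = B^a = 21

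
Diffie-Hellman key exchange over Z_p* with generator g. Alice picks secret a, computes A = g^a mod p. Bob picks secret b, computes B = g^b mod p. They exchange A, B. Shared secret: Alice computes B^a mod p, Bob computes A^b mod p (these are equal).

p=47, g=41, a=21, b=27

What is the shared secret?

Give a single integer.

A = 41^21 mod 47  (bits of 21 = 10101)
  bit 0 = 1: r = r^2 * 41 mod 47 = 1^2 * 41 = 1*41 = 41
  bit 1 = 0: r = r^2 mod 47 = 41^2 = 36
  bit 2 = 1: r = r^2 * 41 mod 47 = 36^2 * 41 = 27*41 = 26
  bit 3 = 0: r = r^2 mod 47 = 26^2 = 18
  bit 4 = 1: r = r^2 * 41 mod 47 = 18^2 * 41 = 42*41 = 30
  -> A = 30
B = 41^27 mod 47  (bits of 27 = 11011)
  bit 0 = 1: r = r^2 * 41 mod 47 = 1^2 * 41 = 1*41 = 41
  bit 1 = 1: r = r^2 * 41 mod 47 = 41^2 * 41 = 36*41 = 19
  bit 2 = 0: r = r^2 mod 47 = 19^2 = 32
  bit 3 = 1: r = r^2 * 41 mod 47 = 32^2 * 41 = 37*41 = 13
  bit 4 = 1: r = r^2 * 41 mod 47 = 13^2 * 41 = 28*41 = 20
  -> B = 20
s = B^a = 20^21 mod 47  (bits of 21 = 10101)
  bit 0 = 1: r = r^2 * 20 mod 47 = 1^2 * 20 = 1*20 = 20
  bit 1 = 0: r = r^2 mod 47 = 20^2 = 24
  bit 2 = 1: r = r^2 * 20 mod 47 = 24^2 * 20 = 12*20 = 5
  bit 3 = 0: r = r^2 mod 47 = 5^2 = 25
  bit 4 = 1: r = r^2 * 20 mod 47 = 25^2 * 20 = 14*20 = 45
  -> s = B^a = 45

Answer: 45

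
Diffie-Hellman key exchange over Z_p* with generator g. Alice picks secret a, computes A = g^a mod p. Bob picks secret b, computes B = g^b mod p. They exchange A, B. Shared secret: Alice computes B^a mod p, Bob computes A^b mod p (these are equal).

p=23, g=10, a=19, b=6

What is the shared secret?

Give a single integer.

Answer: 18

Derivation:
A = 10^19 mod 23  (bits of 19 = 10011)
  bit 0 = 1: r = r^2 * 10 mod 23 = 1^2 * 10 = 1*10 = 10
  bit 1 = 0: r = r^2 mod 23 = 10^2 = 8
  bit 2 = 0: r = r^2 mod 23 = 8^2 = 18
  bit 3 = 1: r = r^2 * 10 mod 23 = 18^2 * 10 = 2*10 = 20
  bit 4 = 1: r = r^2 * 10 mod 23 = 20^2 * 10 = 9*10 = 21
  -> A = 21
B = 10^6 mod 23  (bits of 6 = 110)
  bit 0 = 1: r = r^2 * 10 mod 23 = 1^2 * 10 = 1*10 = 10
  bit 1 = 1: r = r^2 * 10 mod 23 = 10^2 * 10 = 8*10 = 11
  bit 2 = 0: r = r^2 mod 23 = 11^2 = 6
  -> B = 6
s = B^a = 6^19 mod 23  (bits of 19 = 10011)
  bit 0 = 1: r = r^2 * 6 mod 23 = 1^2 * 6 = 1*6 = 6
  bit 1 = 0: r = r^2 mod 23 = 6^2 = 13
  bit 2 = 0: r = r^2 mod 23 = 13^2 = 8
  bit 3 = 1: r = r^2 * 6 mod 23 = 8^2 * 6 = 18*6 = 16
  bit 4 = 1: r = r^2 * 6 mod 23 = 16^2 * 6 = 3*6 = 18
  -> s = B^a = 18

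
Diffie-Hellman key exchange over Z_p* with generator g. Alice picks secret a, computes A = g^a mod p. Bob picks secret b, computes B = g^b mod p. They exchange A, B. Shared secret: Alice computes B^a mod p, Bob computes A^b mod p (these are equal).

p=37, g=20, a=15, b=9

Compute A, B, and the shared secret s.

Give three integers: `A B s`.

Answer: 23 31 6

Derivation:
A = 20^15 mod 37  (bits of 15 = 1111)
  bit 0 = 1: r = r^2 * 20 mod 37 = 1^2 * 20 = 1*20 = 20
  bit 1 = 1: r = r^2 * 20 mod 37 = 20^2 * 20 = 30*20 = 8
  bit 2 = 1: r = r^2 * 20 mod 37 = 8^2 * 20 = 27*20 = 22
  bit 3 = 1: r = r^2 * 20 mod 37 = 22^2 * 20 = 3*20 = 23
  -> A = 23
B = 20^9 mod 37  (bits of 9 = 1001)
  bit 0 = 1: r = r^2 * 20 mod 37 = 1^2 * 20 = 1*20 = 20
  bit 1 = 0: r = r^2 mod 37 = 20^2 = 30
  bit 2 = 0: r = r^2 mod 37 = 30^2 = 12
  bit 3 = 1: r = r^2 * 20 mod 37 = 12^2 * 20 = 33*20 = 31
  -> B = 31
s = B^a = 31^15 mod 37  (bits of 15 = 1111)
  bit 0 = 1: r = r^2 * 31 mod 37 = 1^2 * 31 = 1*31 = 31
  bit 1 = 1: r = r^2 * 31 mod 37 = 31^2 * 31 = 36*31 = 6
  bit 2 = 1: r = r^2 * 31 mod 37 = 6^2 * 31 = 36*31 = 6
  bit 3 = 1: r = r^2 * 31 mod 37 = 6^2 * 31 = 36*31 = 6
  -> s = B^a = 6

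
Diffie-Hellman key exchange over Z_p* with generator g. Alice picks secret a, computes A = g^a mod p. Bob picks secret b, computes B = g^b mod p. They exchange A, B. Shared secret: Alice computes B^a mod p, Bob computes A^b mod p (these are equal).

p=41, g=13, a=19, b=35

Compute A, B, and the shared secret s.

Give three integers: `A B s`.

A = 13^19 mod 41  (bits of 19 = 10011)
  bit 0 = 1: r = r^2 * 13 mod 41 = 1^2 * 13 = 1*13 = 13
  bit 1 = 0: r = r^2 mod 41 = 13^2 = 5
  bit 2 = 0: r = r^2 mod 41 = 5^2 = 25
  bit 3 = 1: r = r^2 * 13 mod 41 = 25^2 * 13 = 10*13 = 7
  bit 4 = 1: r = r^2 * 13 mod 41 = 7^2 * 13 = 8*13 = 22
  -> A = 22
B = 13^35 mod 41  (bits of 35 = 100011)
  bit 0 = 1: r = r^2 * 13 mod 41 = 1^2 * 13 = 1*13 = 13
  bit 1 = 0: r = r^2 mod 41 = 13^2 = 5
  bit 2 = 0: r = r^2 mod 41 = 5^2 = 25
  bit 3 = 0: r = r^2 mod 41 = 25^2 = 10
  bit 4 = 1: r = r^2 * 13 mod 41 = 10^2 * 13 = 18*13 = 29
  bit 5 = 1: r = r^2 * 13 mod 41 = 29^2 * 13 = 21*13 = 27
  -> B = 27
s = B^a = 27^19 mod 41  (bits of 19 = 10011)
  bit 0 = 1: r = r^2 * 27 mod 41 = 1^2 * 27 = 1*27 = 27
  bit 1 = 0: r = r^2 mod 41 = 27^2 = 32
  bit 2 = 0: r = r^2 mod 41 = 32^2 = 40
  bit 3 = 1: r = r^2 * 27 mod 41 = 40^2 * 27 = 1*27 = 27
  bit 4 = 1: r = r^2 * 27 mod 41 = 27^2 * 27 = 32*27 = 3
  -> s = B^a = 3

Answer: 22 27 3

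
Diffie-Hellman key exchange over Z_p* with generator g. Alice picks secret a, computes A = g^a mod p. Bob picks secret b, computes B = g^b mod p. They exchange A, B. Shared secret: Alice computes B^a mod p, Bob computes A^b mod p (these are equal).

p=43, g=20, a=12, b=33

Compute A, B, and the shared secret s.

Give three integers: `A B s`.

Answer: 16 27 21

Derivation:
A = 20^12 mod 43  (bits of 12 = 1100)
  bit 0 = 1: r = r^2 * 20 mod 43 = 1^2 * 20 = 1*20 = 20
  bit 1 = 1: r = r^2 * 20 mod 43 = 20^2 * 20 = 13*20 = 2
  bit 2 = 0: r = r^2 mod 43 = 2^2 = 4
  bit 3 = 0: r = r^2 mod 43 = 4^2 = 16
  -> A = 16
B = 20^33 mod 43  (bits of 33 = 100001)
  bit 0 = 1: r = r^2 * 20 mod 43 = 1^2 * 20 = 1*20 = 20
  bit 1 = 0: r = r^2 mod 43 = 20^2 = 13
  bit 2 = 0: r = r^2 mod 43 = 13^2 = 40
  bit 3 = 0: r = r^2 mod 43 = 40^2 = 9
  bit 4 = 0: r = r^2 mod 43 = 9^2 = 38
  bit 5 = 1: r = r^2 * 20 mod 43 = 38^2 * 20 = 25*20 = 27
  -> B = 27
s = B^a = 27^12 mod 43  (bits of 12 = 1100)
  bit 0 = 1: r = r^2 * 27 mod 43 = 1^2 * 27 = 1*27 = 27
  bit 1 = 1: r = r^2 * 27 mod 43 = 27^2 * 27 = 41*27 = 32
  bit 2 = 0: r = r^2 mod 43 = 32^2 = 35
  bit 3 = 0: r = r^2 mod 43 = 35^2 = 21
  -> s = B^a = 21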